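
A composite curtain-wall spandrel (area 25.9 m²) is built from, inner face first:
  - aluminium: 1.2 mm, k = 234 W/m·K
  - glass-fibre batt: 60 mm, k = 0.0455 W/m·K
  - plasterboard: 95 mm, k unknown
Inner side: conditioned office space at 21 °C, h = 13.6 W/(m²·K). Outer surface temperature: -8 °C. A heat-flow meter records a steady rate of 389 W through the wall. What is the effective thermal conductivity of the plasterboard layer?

k ≈ 0.176 W/(m·K)

Treating each layer as a thermal resistance in series:
R_inner film = 1/(h_i·A) = 1/(13.6×25.9) = 0.002839 K/W
R_aluminium = L/(kA) = 0.0012/(234×25.9) = 1.98×10^-7 K/W
R_glass-fibre batt = L/(kA) = 0.06/(0.0455×25.9) = 0.05091 K/W
Sum of known resistances R_other = 0.05375 K/W
Total R = ΔT/Q = 29/389 = 0.07455 K/W
R_plasterboard = R_total − R_other = 0.0208 K/W
k = L/(R·A) = 0.095/(0.0208×25.9)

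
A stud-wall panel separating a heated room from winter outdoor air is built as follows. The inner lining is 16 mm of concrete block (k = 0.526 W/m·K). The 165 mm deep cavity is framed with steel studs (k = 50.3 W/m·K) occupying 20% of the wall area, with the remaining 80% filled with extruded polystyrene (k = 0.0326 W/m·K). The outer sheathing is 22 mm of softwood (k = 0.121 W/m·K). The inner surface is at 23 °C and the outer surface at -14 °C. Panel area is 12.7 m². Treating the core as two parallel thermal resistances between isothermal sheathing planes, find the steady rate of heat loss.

Q ≈ 2060 W

Sheathing layers in series; stud and cavity paths in parallel between them.
R_inner = 0.016/(0.526×12.7) = 0.002395 K/W
R_stud  = 0.165/(50.3×0.2×12.7) = 0.001291 K/W
R_cav   = 0.165/(0.0326×0.8×12.7) = 0.4982 K/W
1/R_core = 1/R_stud + 1/R_cav → R_core = 0.001288 K/W
R_outer = 0.022/(0.121×12.7) = 0.01432 K/W
R_total = 0.018 K/W
Q = ΔT/R_total = 37/0.018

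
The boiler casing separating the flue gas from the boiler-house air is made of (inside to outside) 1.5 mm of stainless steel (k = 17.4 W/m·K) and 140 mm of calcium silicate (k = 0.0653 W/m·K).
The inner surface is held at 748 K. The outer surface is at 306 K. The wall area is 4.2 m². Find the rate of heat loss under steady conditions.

Series thermal resistances:
R_stainless steel = L/(kA) = 0.0015/(17.4×4.2) = 2.053×10^-5 K/W
R_calcium silicate = L/(kA) = 0.14/(0.0653×4.2) = 0.5105 K/W
R_total = 0.5105 K/W
Q = ΔT / R_total = 442 / 0.5105

Q ≈ 866 W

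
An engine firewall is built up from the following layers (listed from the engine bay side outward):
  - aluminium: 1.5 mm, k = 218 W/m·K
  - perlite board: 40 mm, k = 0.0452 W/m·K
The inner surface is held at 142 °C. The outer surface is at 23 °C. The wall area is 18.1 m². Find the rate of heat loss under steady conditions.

Q ≈ 2430 W

Series thermal resistances:
R_aluminium = L/(kA) = 0.0015/(218×18.1) = 3.802×10^-7 K/W
R_perlite board = L/(kA) = 0.04/(0.0452×18.1) = 0.04889 K/W
R_total = 0.04889 K/W
Q = ΔT / R_total = 119 / 0.04889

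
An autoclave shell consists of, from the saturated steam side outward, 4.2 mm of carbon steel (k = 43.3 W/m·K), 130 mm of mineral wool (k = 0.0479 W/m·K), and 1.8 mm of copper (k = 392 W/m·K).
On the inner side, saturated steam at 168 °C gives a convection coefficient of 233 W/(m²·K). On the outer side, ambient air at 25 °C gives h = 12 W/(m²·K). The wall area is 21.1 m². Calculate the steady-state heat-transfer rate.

Q ≈ 1080 W

Thermal resistances in series:
R_inner film = 1/(h_i·A) = 1/(233×21.1) = 2.034×10^-4 K/W
R_carbon steel = L/(kA) = 0.0042/(43.3×21.1) = 4.597×10^-6 K/W
R_mineral wool = L/(kA) = 0.13/(0.0479×21.1) = 0.1286 K/W
R_copper = L/(kA) = 0.0018/(392×21.1) = 2.176×10^-7 K/W
R_outer film = 1/(h_o·A) = 1/(12×21.1) = 0.003949 K/W
R_total = 0.1328 K/W
Q = ΔT / R_total = 143 / 0.1328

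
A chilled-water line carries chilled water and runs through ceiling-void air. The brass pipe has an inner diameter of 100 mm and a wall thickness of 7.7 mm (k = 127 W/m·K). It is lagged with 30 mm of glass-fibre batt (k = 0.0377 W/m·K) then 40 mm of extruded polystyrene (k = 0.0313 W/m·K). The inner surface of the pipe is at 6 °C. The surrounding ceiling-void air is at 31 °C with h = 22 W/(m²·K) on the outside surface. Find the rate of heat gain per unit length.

Per-layer cylindrical resistances, series-summed:
R_brass pipe wall = ln(57.7/50)/(2π×127×1) = 1.795×10^-4 K/W
R_glass-fibre batt = ln(87.7/57.7)/(2π×0.0377×1) = 1.767 K/W
R_extruded polystyrene = ln(127.7/87.7)/(2π×0.0313×1) = 1.911 K/W
R_outer film = 1/(h_o·2πr_oL) = 1/(22×2π×0.1277×1) = 0.05665 K/W
R_total = 3.735 K/W
Q = ΔT/R_total = 25/3.735

q′ ≈ 6.69 W/m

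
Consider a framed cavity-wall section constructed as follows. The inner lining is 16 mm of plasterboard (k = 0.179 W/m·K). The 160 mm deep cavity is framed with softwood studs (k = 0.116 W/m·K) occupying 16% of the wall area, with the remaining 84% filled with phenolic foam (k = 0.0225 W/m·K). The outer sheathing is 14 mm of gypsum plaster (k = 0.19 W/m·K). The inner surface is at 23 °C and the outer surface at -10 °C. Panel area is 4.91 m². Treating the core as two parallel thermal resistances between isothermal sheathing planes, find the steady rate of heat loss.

Q ≈ 36.5 W

Sheathing layers in series; stud and cavity paths in parallel between them.
R_inner = 0.016/(0.179×4.91) = 0.0182 K/W
R_stud  = 0.16/(0.116×0.16×4.91) = 1.756 K/W
R_cav   = 0.16/(0.0225×0.84×4.91) = 1.724 K/W
1/R_core = 1/R_stud + 1/R_cav → R_core = 0.8699 K/W
R_outer = 0.014/(0.19×4.91) = 0.01501 K/W
R_total = 0.9031 K/W
Q = ΔT/R_total = 33/0.9031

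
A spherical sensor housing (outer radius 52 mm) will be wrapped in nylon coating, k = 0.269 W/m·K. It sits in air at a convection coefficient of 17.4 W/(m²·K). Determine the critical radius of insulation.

For a sphere r_cr = 2k/h = 2×0.269/17.4
r_cr = 30.9 mm; since the bare radius (52 mm) is above r_cr, any added insulation will reduce heat loss.

r_cr ≈ 30.9 mm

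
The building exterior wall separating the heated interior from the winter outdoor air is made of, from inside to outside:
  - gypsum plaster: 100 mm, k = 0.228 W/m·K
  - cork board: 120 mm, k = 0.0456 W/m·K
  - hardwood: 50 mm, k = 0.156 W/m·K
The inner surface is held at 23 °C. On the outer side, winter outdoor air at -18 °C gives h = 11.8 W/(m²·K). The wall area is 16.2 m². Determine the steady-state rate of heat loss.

Q ≈ 191 W

Thermal resistances in series:
R_gypsum plaster = L/(kA) = 0.1/(0.228×16.2) = 0.02707 K/W
R_cork board = L/(kA) = 0.12/(0.0456×16.2) = 0.1624 K/W
R_hardwood = L/(kA) = 0.05/(0.156×16.2) = 0.01978 K/W
R_outer film = 1/(h_o·A) = 1/(11.8×16.2) = 0.005231 K/W
R_total = 0.2145 K/W
Q = ΔT / R_total = 41 / 0.2145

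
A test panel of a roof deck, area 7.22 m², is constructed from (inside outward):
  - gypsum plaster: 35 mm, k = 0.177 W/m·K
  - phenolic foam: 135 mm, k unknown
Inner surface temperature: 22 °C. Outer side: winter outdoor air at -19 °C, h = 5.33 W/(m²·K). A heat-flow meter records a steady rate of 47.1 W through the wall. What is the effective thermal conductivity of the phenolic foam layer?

Thermal resistances in series:
R_gypsum plaster = L/(kA) = 0.035/(0.177×7.22) = 0.02739 K/W
R_outer film = 1/(h_o·A) = 1/(5.33×7.22) = 0.02599 K/W
Sum of known resistances R_other = 0.05337 K/W
Total R = ΔT/Q = 41/47.1 = 0.8705 K/W
R_phenolic foam = R_total − R_other = 0.8171 K/W
k = L/(R·A) = 0.135/(0.8171×7.22)

k ≈ 0.0229 W/(m·K)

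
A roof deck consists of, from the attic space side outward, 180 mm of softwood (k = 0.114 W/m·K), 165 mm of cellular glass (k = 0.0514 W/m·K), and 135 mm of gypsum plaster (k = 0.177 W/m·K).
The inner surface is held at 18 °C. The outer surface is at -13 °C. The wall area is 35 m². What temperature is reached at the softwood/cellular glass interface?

Series thermal resistances:
R_softwood = L/(kA) = 0.18/(0.114×35) = 0.04511 K/W
R_cellular glass = L/(kA) = 0.165/(0.0514×35) = 0.09172 K/W
R_gypsum plaster = L/(kA) = 0.135/(0.177×35) = 0.02179 K/W
R_total = 0.1586 K/W;  Q = ΔT/R_total = 31/0.1586 = 195.4 W
T_interface = T_inner − Q·ΣR(inner→interface) = 18 − 195×0.04511

T ≈ 9.18 °C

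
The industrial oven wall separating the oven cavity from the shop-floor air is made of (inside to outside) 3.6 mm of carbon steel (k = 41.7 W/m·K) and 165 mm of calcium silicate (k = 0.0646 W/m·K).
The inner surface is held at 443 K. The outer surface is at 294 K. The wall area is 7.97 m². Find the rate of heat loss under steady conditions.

Q ≈ 465 W

Using the resistance-network approach (series):
R_carbon steel = L/(kA) = 0.0036/(41.7×7.97) = 1.083×10^-5 K/W
R_calcium silicate = L/(kA) = 0.165/(0.0646×7.97) = 0.3205 K/W
R_total = 0.3205 K/W
Q = ΔT / R_total = 149 / 0.3205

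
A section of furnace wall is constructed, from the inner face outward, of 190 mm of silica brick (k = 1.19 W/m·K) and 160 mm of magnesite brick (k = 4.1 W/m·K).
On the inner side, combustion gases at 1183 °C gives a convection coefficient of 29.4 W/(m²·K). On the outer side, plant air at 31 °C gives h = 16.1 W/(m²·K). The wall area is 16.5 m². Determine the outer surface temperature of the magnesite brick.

Model the wall as resistances in series:
R_inner film = 1/(h_i·A) = 1/(29.4×16.5) = 0.002061 K/W
R_silica brick = L/(kA) = 0.19/(1.19×16.5) = 0.009677 K/W
R_magnesite brick = L/(kA) = 0.16/(4.1×16.5) = 0.002365 K/W
R_outer film = 1/(h_o·A) = 1/(16.1×16.5) = 0.003764 K/W
R_total = 0.01787 K/W;  Q = ΔT/R_total = 1152/0.01787 = 64470 W
T_interface = T_inner − Q·ΣR(inner→interface) = 1183 − 64500×0.0141

T ≈ 274 °C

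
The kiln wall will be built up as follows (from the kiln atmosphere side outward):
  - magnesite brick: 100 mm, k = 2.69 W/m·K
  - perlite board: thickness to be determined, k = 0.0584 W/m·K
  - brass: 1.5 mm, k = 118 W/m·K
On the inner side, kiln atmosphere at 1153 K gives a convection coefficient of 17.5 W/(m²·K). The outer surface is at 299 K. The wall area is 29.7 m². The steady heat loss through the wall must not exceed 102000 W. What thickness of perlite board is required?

Using the resistance-network approach (series):
R_inner film = 1/(h_i·A) = 1/(17.5×29.7) = 0.001924 K/W
R_magnesite brick = L/(kA) = 0.1/(2.69×29.7) = 0.001252 K/W
R_brass = L/(kA) = 0.0015/(118×29.7) = 4.28×10^-7 K/W
Sum of the known resistances R_other = 0.003176 K/W
Required total resistance R_tot = ΔT/Q_allow = 854/102000 = 0.008373 K/W
R_perlite board = R_tot − R_other = 0.005196 K/W
L = R·k·A = 0.005196×0.0584×29.7

L ≈ 9.01 mm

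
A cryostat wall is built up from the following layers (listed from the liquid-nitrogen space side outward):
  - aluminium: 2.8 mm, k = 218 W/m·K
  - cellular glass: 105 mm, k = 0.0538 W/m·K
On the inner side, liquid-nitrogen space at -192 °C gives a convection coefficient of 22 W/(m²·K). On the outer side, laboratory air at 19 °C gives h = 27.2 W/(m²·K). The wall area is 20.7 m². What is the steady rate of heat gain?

Q ≈ 2150 W

Treating each layer as a thermal resistance in series:
R_inner film = 1/(h_i·A) = 1/(22×20.7) = 0.002196 K/W
R_aluminium = L/(kA) = 0.0028/(218×20.7) = 6.205×10^-7 K/W
R_cellular glass = L/(kA) = 0.105/(0.0538×20.7) = 0.09428 K/W
R_outer film = 1/(h_o·A) = 1/(27.2×20.7) = 0.001776 K/W
R_total = 0.09826 K/W
Q = ΔT / R_total = 211 / 0.09826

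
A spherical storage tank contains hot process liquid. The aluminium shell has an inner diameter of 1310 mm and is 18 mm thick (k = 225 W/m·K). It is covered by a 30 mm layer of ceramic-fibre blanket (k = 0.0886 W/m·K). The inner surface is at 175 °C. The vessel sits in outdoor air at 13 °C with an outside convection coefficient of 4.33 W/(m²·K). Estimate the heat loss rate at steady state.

Q ≈ 1720 W

For a spherical shell R = (1/r₁ − 1/r₂)/(4πk); film R = 1/(h·4πr²). In series:
R_aluminium shell = (1/0.655 − 1/0.673)/(4π×225) = 1.444×10^-5 K/W
R_ceramic-fibre blanket = (1/0.673 − 1/0.703)/(4π×0.0886) = 0.05695 K/W
R_outer film = 1/(h·4πr_o²) = 1/(4.33×4π×0.703²) = 0.03719 K/W
R_total = 0.09415 K/W
Q = ΔT/R_total = 162/0.09415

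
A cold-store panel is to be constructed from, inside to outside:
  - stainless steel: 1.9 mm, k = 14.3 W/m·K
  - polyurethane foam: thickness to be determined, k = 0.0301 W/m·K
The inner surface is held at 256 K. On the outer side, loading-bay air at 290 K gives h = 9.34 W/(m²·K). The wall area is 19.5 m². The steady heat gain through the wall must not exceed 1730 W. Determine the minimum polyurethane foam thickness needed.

L ≈ 8.31 mm

Model the wall as resistances in series:
R_stainless steel = L/(kA) = 0.0019/(14.3×19.5) = 6.814×10^-6 K/W
R_outer film = 1/(h_o·A) = 1/(9.34×19.5) = 0.005491 K/W
Sum of the known resistances R_other = 0.005497 K/W
Required total resistance R_tot = ΔT/Q_allow = 34/1730 = 0.01965 K/W
R_polyurethane foam = R_tot − R_other = 0.01416 K/W
L = R·k·A = 0.01416×0.0301×19.5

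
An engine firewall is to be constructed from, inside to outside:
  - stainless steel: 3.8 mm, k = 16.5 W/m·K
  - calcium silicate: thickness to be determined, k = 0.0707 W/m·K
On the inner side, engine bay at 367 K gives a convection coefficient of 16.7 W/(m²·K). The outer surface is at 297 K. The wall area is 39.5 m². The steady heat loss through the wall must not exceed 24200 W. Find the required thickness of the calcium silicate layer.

L ≈ 3.83 mm

Treating each layer as a thermal resistance in series:
R_inner film = 1/(h_i·A) = 1/(16.7×39.5) = 0.001516 K/W
R_stainless steel = L/(kA) = 0.0038/(16.5×39.5) = 5.83×10^-6 K/W
Sum of the known resistances R_other = 0.001522 K/W
Required total resistance R_tot = ΔT/Q_allow = 70/24200 = 0.002893 K/W
R_calcium silicate = R_tot − R_other = 0.001371 K/W
L = R·k·A = 0.001371×0.0707×39.5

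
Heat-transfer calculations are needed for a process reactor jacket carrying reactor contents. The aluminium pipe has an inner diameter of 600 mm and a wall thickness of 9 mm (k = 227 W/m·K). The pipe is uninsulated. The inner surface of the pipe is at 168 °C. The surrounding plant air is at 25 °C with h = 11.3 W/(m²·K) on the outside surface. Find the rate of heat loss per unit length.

Radial resistances (cylindrical: R_cond = ln(r_o/r_i)/(2πkL), R_conv = 1/(h·2πrL)):
R_aluminium pipe wall = ln(309/300)/(2π×227×1) = 2.072×10^-5 K/W
R_outer film = 1/(h_o·2πr_oL) = 1/(11.3×2π×0.309×1) = 0.04558 K/W
R_total = 0.0456 K/W
Q = ΔT/R_total = 143/0.0456

q′ ≈ 3140 W/m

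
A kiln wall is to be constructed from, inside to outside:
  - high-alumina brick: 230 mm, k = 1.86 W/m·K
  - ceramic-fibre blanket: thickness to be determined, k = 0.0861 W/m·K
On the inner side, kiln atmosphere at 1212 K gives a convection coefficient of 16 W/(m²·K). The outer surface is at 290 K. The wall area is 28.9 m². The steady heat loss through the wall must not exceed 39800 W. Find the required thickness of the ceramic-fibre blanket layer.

Thermal resistances in series:
R_inner film = 1/(h_i·A) = 1/(16×28.9) = 0.002163 K/W
R_high-alumina brick = L/(kA) = 0.23/(1.86×28.9) = 0.004279 K/W
Sum of the known resistances R_other = 0.006441 K/W
Required total resistance R_tot = ΔT/Q_allow = 922/39800 = 0.02317 K/W
R_ceramic-fibre blanket = R_tot − R_other = 0.01672 K/W
L = R·k·A = 0.01672×0.0861×28.9

L ≈ 41.6 mm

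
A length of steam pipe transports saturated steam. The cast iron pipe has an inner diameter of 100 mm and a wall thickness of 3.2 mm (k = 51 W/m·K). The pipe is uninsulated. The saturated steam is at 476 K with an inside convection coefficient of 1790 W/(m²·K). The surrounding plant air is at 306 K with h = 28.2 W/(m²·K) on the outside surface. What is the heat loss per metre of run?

Treating each annulus and film as a series resistance:
R_inner film = 1/(h_i·2πr₁L) = 1/(1790×2π×0.05×1) = 0.001778 K/W
R_cast iron pipe wall = ln(53.2/50)/(2π×51×1) = 1.936×10^-4 K/W
R_outer film = 1/(h_o·2πr_oL) = 1/(28.2×2π×0.0532×1) = 0.1061 K/W
R_total = 0.1081 K/W
Q = ΔT/R_total = 170/0.1081

q′ ≈ 1570 W/m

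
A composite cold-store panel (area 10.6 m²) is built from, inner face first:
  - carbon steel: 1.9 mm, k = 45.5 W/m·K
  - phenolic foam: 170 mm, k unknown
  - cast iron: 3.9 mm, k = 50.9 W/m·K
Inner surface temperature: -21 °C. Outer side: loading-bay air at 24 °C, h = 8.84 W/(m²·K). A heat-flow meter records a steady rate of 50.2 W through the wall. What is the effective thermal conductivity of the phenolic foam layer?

k ≈ 0.0181 W/(m·K)

Using the resistance-network approach (series):
R_carbon steel = L/(kA) = 0.0019/(45.5×10.6) = 3.939×10^-6 K/W
R_cast iron = L/(kA) = 0.0039/(50.9×10.6) = 7.228×10^-6 K/W
R_outer film = 1/(h_o·A) = 1/(8.84×10.6) = 0.01067 K/W
Sum of known resistances R_other = 0.01068 K/W
Total R = ΔT/Q = 45/50.2 = 0.8964 K/W
R_phenolic foam = R_total − R_other = 0.8857 K/W
k = L/(R·A) = 0.17/(0.8857×10.6)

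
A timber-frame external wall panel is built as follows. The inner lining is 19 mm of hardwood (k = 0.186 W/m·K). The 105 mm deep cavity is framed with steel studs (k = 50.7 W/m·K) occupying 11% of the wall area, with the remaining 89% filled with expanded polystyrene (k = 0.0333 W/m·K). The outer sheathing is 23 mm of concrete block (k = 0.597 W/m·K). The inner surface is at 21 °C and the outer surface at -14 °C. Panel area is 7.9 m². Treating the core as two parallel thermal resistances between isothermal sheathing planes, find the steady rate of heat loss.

Sheathing layers in series; stud and cavity paths in parallel between them.
R_inner = 0.019/(0.186×7.9) = 0.01293 K/W
R_stud  = 0.105/(50.7×0.11×7.9) = 0.002383 K/W
R_cav   = 0.105/(0.0333×0.89×7.9) = 0.4485 K/W
1/R_core = 1/R_stud + 1/R_cav → R_core = 0.002371 K/W
R_outer = 0.023/(0.597×7.9) = 0.004877 K/W
R_total = 0.02018 K/W
Q = ΔT/R_total = 35/0.02018

Q ≈ 1730 W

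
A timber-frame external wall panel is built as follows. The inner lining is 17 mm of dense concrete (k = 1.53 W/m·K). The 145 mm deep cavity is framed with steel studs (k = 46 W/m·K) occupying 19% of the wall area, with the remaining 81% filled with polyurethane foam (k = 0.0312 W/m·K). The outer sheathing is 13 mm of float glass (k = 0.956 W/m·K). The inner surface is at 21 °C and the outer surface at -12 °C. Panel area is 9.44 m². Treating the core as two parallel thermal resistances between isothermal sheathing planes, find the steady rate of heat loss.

Q ≈ 7550 W

Sheathing layers in series; stud and cavity paths in parallel between them.
R_inner = 0.017/(1.53×9.44) = 0.001177 K/W
R_stud  = 0.145/(46×0.19×9.44) = 0.001757 K/W
R_cav   = 0.145/(0.0312×0.81×9.44) = 0.6078 K/W
1/R_core = 1/R_stud + 1/R_cav → R_core = 0.001752 K/W
R_outer = 0.013/(0.956×9.44) = 0.001441 K/W
R_total = 0.00437 K/W
Q = ΔT/R_total = 33/0.00437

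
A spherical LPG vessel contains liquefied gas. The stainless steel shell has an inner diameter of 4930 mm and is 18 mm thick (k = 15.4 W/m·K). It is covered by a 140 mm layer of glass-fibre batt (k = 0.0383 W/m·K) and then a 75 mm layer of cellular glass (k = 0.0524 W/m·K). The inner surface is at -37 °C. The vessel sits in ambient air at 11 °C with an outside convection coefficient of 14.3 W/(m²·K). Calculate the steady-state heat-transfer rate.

Radial (spherical) resistances in series:
R_stainless steel shell = (1/2.465 − 1/2.483)/(4π×15.4) = 1.52×10^-5 K/W
R_glass-fibre batt = (1/2.483 − 1/2.623)/(4π×0.0383) = 0.04466 K/W
R_cellular glass = (1/2.623 − 1/2.698)/(4π×0.0524) = 0.01609 K/W
R_outer film = 1/(h·4πr_o²) = 1/(14.3×4π×2.698²) = 7.645×10^-4 K/W
R_total = 0.06154 K/W
Q = ΔT/R_total = 48/0.06154

Q ≈ 780 W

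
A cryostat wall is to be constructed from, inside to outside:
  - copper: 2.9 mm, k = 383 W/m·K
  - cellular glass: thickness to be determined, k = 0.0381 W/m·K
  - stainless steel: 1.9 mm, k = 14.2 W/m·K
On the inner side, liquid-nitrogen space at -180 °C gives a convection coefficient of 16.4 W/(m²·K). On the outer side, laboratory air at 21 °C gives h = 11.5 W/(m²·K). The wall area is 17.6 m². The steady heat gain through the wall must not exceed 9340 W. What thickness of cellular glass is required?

L ≈ 8.79 mm

Thermal resistances in series:
R_inner film = 1/(h_i·A) = 1/(16.4×17.6) = 0.003465 K/W
R_copper = L/(kA) = 0.0029/(383×17.6) = 4.302×10^-7 K/W
R_stainless steel = L/(kA) = 0.0019/(14.2×17.6) = 7.602×10^-6 K/W
R_outer film = 1/(h_o·A) = 1/(11.5×17.6) = 0.004941 K/W
Sum of the known resistances R_other = 0.008413 K/W
Required total resistance R_tot = ΔT/Q_allow = 201/9340 = 0.02152 K/W
R_cellular glass = R_tot − R_other = 0.01311 K/W
L = R·k·A = 0.01311×0.0381×17.6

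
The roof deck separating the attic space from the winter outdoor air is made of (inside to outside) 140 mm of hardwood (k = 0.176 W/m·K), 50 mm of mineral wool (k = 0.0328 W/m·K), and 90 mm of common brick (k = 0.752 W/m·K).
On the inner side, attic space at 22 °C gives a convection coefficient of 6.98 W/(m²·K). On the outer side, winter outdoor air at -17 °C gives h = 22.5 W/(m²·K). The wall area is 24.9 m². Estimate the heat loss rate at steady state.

Using the resistance-network approach (series):
R_inner film = 1/(h_i·A) = 1/(6.98×24.9) = 0.005754 K/W
R_hardwood = L/(kA) = 0.14/(0.176×24.9) = 0.03195 K/W
R_mineral wool = L/(kA) = 0.05/(0.0328×24.9) = 0.06122 K/W
R_common brick = L/(kA) = 0.09/(0.752×24.9) = 0.004806 K/W
R_outer film = 1/(h_o·A) = 1/(22.5×24.9) = 0.001785 K/W
R_total = 0.1055 K/W
Q = ΔT / R_total = 39 / 0.1055

Q ≈ 370 W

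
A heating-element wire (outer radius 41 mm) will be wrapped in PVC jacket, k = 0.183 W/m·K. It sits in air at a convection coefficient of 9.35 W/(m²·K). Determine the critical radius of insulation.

For a cylinder r_cr = k/h = 0.183/9.35
r_cr = 19.6 mm; since the bare radius (41 mm) is above r_cr, any added insulation will reduce heat loss.

r_cr ≈ 19.6 mm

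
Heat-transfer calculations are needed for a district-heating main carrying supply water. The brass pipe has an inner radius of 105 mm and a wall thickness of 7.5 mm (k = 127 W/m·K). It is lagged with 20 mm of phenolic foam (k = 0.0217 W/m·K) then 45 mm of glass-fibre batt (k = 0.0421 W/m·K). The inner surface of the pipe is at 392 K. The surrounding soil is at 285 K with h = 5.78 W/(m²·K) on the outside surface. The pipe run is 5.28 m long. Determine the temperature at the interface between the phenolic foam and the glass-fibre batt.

Cylindrical conduction, so R = ln(r₂/r₁)/(2πkL) per layer, in series:
R_brass pipe wall = ln(112.5/105)/(2π×127×5.28) = 1.638×10^-5 K/W
R_phenolic foam = ln(132.5/112.5)/(2π×0.0217×5.28) = 0.2273 K/W
R_glass-fibre batt = ln(177.5/132.5)/(2π×0.0421×5.28) = 0.2093 K/W
R_outer film = 1/(h_o·2πr_oL) = 1/(5.78×2π×0.1775×5.28) = 0.02938 K/W
R_total = 0.466 K/W
Q = ΔT/R_total = 107/0.466
Q = 230 W
T_interface = T_inner − Q·ΣR(inner→interface) = 392 − 230×0.2273

T ≈ 340 K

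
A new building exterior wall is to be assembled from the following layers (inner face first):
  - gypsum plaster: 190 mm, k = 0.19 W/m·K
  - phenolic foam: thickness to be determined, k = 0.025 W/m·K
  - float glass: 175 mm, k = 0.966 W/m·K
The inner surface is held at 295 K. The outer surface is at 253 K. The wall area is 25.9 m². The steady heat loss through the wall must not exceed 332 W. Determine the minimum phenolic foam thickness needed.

L ≈ 52.4 mm

Series thermal resistances:
R_gypsum plaster = L/(kA) = 0.19/(0.19×25.9) = 0.03861 K/W
R_float glass = L/(kA) = 0.175/(0.966×25.9) = 0.006995 K/W
Sum of the known resistances R_other = 0.0456 K/W
Required total resistance R_tot = ΔT/Q_allow = 42/332 = 0.1265 K/W
R_phenolic foam = R_tot − R_other = 0.0809 K/W
L = R·k·A = 0.0809×0.025×25.9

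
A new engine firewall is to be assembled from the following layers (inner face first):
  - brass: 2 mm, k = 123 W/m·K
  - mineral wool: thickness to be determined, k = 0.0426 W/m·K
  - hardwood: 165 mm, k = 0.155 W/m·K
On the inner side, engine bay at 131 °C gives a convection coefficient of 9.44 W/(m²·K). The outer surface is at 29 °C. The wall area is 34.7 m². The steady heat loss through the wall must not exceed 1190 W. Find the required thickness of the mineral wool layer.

Thermal resistances in series:
R_inner film = 1/(h_i·A) = 1/(9.44×34.7) = 0.003053 K/W
R_brass = L/(kA) = 0.002/(123×34.7) = 4.686×10^-7 K/W
R_hardwood = L/(kA) = 0.165/(0.155×34.7) = 0.03068 K/W
Sum of the known resistances R_other = 0.03373 K/W
Required total resistance R_tot = ΔT/Q_allow = 102/1190 = 0.08571 K/W
R_mineral wool = R_tot − R_other = 0.05198 K/W
L = R·k·A = 0.05198×0.0426×34.7

L ≈ 76.8 mm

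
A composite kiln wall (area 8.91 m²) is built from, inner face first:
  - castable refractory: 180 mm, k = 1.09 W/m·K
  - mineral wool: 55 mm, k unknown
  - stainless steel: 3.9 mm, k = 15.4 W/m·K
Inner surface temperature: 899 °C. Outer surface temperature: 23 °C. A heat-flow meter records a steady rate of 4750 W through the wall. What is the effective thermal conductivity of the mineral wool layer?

Treating each layer as a thermal resistance in series:
R_castable refractory = L/(kA) = 0.18/(1.09×8.91) = 0.01853 K/W
R_stainless steel = L/(kA) = 0.0039/(15.4×8.91) = 2.842×10^-5 K/W
Sum of known resistances R_other = 0.01856 K/W
Total R = ΔT/Q = 876/4750 = 0.1844 K/W
R_mineral wool = R_total − R_other = 0.1659 K/W
k = L/(R·A) = 0.055/(0.1659×8.91)

k ≈ 0.0372 W/(m·K)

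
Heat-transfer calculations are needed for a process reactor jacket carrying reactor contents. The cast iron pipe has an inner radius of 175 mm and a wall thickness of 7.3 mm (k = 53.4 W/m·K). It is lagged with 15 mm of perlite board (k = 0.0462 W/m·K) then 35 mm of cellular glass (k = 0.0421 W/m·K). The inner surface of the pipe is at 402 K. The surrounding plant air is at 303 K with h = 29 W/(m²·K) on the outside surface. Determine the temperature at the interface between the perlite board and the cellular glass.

Radial resistances (cylindrical: R_cond = ln(r_o/r_i)/(2πkL), R_conv = 1/(h·2πrL)):
R_cast iron pipe wall = ln(182.3/175)/(2π×53.4×1) = 1.218×10^-4 K/W
R_perlite board = ln(197.3/182.3)/(2π×0.0462×1) = 0.2724 K/W
R_cellular glass = ln(232.3/197.3)/(2π×0.0421×1) = 0.6174 K/W
R_outer film = 1/(h_o·2πr_oL) = 1/(29×2π×0.2323×1) = 0.02363 K/W
R_total = 0.9135 K/W
Q = ΔT/R_total = 99/0.9135
Q = 108 W/m
T_interface = T_inner − Q·ΣR(inner→interface) = 402 − 108×0.2725

T ≈ 372 K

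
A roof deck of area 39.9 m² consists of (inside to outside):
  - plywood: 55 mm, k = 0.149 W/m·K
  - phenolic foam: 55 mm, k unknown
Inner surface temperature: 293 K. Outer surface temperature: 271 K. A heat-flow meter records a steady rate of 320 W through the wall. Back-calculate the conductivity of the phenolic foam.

Series thermal resistances:
R_plywood = L/(kA) = 0.055/(0.149×39.9) = 0.009251 K/W
Sum of known resistances R_other = 0.009251 K/W
Total R = ΔT/Q = 22/320 = 0.06875 K/W
R_phenolic foam = R_total − R_other = 0.0595 K/W
k = L/(R·A) = 0.055/(0.0595×39.9)

k ≈ 0.0232 W/(m·K)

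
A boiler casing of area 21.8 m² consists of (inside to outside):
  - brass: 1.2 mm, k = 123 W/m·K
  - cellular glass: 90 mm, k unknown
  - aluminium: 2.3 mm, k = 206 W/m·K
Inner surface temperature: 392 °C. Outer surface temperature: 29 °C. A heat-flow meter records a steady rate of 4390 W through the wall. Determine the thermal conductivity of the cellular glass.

k ≈ 0.0499 W/(m·K)

Series thermal resistances:
R_brass = L/(kA) = 0.0012/(123×21.8) = 4.475×10^-7 K/W
R_aluminium = L/(kA) = 0.0023/(206×21.8) = 5.122×10^-7 K/W
Sum of known resistances R_other = 9.597×10^-7 K/W
Total R = ΔT/Q = 363/4390 = 0.08269 K/W
R_cellular glass = R_total − R_other = 0.08269 K/W
k = L/(R·A) = 0.09/(0.08269×21.8)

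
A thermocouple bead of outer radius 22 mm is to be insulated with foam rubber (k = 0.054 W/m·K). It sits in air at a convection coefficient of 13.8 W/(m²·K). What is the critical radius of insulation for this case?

For a sphere r_cr = 2k/h = 2×0.054/13.8
r_cr = 7.83 mm; since the bare radius (22 mm) is above r_cr, any added insulation will reduce heat loss.

r_cr ≈ 7.83 mm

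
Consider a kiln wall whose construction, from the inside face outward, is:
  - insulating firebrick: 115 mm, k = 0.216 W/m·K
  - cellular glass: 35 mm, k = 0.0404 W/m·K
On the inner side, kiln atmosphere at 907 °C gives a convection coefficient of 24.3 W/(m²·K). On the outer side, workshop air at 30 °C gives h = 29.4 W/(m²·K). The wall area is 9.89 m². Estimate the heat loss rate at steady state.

Q ≈ 5880 W

Model the wall as resistances in series:
R_inner film = 1/(h_i·A) = 1/(24.3×9.89) = 0.004161 K/W
R_insulating firebrick = L/(kA) = 0.115/(0.216×9.89) = 0.05383 K/W
R_cellular glass = L/(kA) = 0.035/(0.0404×9.89) = 0.0876 K/W
R_outer film = 1/(h_o·A) = 1/(29.4×9.89) = 0.003439 K/W
R_total = 0.149 K/W
Q = ΔT / R_total = 877 / 0.149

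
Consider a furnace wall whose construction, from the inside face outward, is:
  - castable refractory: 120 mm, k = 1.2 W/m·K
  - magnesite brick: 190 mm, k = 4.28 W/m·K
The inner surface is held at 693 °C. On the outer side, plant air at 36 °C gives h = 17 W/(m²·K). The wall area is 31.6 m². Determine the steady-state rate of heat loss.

Model the wall as resistances in series:
R_castable refractory = L/(kA) = 0.12/(1.2×31.6) = 0.003165 K/W
R_magnesite brick = L/(kA) = 0.19/(4.28×31.6) = 0.001405 K/W
R_outer film = 1/(h_o·A) = 1/(17×31.6) = 0.001862 K/W
R_total = 0.006431 K/W
Q = ΔT / R_total = 657 / 0.006431

Q ≈ 102000 W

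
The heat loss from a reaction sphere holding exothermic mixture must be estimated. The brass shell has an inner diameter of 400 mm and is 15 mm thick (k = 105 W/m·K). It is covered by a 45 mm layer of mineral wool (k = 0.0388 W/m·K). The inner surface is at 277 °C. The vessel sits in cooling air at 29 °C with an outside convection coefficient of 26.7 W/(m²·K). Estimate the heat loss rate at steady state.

For a spherical shell R = (1/r₁ − 1/r₂)/(4πk); film R = 1/(h·4πr²). In series:
R_brass shell = (1/0.2 − 1/0.215)/(4π×105) = 2.644×10^-4 K/W
R_mineral wool = (1/0.215 − 1/0.26)/(4π×0.0388) = 1.651 K/W
R_outer film = 1/(h·4πr_o²) = 1/(26.7×4π×0.26²) = 0.04409 K/W
R_total = 1.695 K/W
Q = ΔT/R_total = 248/1.695

Q ≈ 146 W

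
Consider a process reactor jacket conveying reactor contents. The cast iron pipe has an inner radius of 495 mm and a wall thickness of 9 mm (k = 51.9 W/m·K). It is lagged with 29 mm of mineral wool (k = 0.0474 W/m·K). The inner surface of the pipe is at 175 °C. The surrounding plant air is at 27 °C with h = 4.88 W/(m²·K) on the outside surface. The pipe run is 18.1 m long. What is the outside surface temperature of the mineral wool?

For a radial system each layer contributes R = ln(r_out/r_in)/(2πkL); films add R = 1/(hA).
R_cast iron pipe wall = ln(504/495)/(2π×51.9×18.1) = 3.053×10^-6 K/W
R_mineral wool = ln(533/504)/(2π×0.0474×18.1) = 0.01038 K/W
R_outer film = 1/(h_o·2πr_oL) = 1/(4.88×2π×0.533×18.1) = 0.003381 K/W
R_total = 0.01376 K/W
Q = ΔT/R_total = 148/0.01376
Q = 10800 W
T_interface = T_inner − Q·ΣR(inner→interface) = 175 − 10800×0.01038

T ≈ 63.4 °C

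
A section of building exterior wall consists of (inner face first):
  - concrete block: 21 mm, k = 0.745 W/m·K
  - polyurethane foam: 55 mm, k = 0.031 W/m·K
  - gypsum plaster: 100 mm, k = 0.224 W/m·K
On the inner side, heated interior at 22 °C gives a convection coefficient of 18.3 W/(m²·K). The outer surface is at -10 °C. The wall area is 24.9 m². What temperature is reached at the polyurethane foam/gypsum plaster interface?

T ≈ -3.8 °C

Model the wall as resistances in series:
R_inner film = 1/(h_i·A) = 1/(18.3×24.9) = 0.002195 K/W
R_concrete block = L/(kA) = 0.021/(0.745×24.9) = 0.001132 K/W
R_polyurethane foam = L/(kA) = 0.055/(0.031×24.9) = 0.07125 K/W
R_gypsum plaster = L/(kA) = 0.1/(0.224×24.9) = 0.01793 K/W
R_total = 0.09251 K/W;  Q = ΔT/R_total = 32/0.09251 = 345.9 W
T_interface = T_inner − Q·ΣR(inner→interface) = 22 − 346×0.07458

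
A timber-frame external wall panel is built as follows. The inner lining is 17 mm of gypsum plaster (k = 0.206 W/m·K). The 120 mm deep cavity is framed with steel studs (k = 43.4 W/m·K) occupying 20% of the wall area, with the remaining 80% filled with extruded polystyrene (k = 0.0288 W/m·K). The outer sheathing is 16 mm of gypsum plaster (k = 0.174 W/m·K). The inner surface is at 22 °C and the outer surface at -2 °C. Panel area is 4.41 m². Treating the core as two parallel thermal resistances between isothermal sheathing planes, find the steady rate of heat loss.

Sheathing layers in series; stud and cavity paths in parallel between them.
R_inner = 0.017/(0.206×4.41) = 0.01871 K/W
R_stud  = 0.12/(43.4×0.2×4.41) = 0.003135 K/W
R_cav   = 0.12/(0.0288×0.8×4.41) = 1.181 K/W
1/R_core = 1/R_stud + 1/R_cav → R_core = 0.003127 K/W
R_outer = 0.016/(0.174×4.41) = 0.02085 K/W
R_total = 0.04269 K/W
Q = ΔT/R_total = 24/0.04269

Q ≈ 562 W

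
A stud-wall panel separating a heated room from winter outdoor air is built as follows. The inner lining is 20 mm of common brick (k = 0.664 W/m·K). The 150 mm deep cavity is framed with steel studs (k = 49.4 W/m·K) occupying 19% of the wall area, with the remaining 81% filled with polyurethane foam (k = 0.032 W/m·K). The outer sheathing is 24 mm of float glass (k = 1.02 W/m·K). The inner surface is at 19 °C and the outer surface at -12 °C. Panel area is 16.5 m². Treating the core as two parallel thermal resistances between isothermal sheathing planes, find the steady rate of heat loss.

Sheathing layers in series; stud and cavity paths in parallel between them.
R_inner = 0.02/(0.664×16.5) = 0.001825 K/W
R_stud  = 0.15/(49.4×0.19×16.5) = 9.686×10^-4 K/W
R_cav   = 0.15/(0.032×0.81×16.5) = 0.3507 K/W
1/R_core = 1/R_stud + 1/R_cav → R_core = 9.659×10^-4 K/W
R_outer = 0.024/(1.02×16.5) = 0.001426 K/W
R_total = 0.004217 K/W
Q = ΔT/R_total = 31/0.004217

Q ≈ 7350 W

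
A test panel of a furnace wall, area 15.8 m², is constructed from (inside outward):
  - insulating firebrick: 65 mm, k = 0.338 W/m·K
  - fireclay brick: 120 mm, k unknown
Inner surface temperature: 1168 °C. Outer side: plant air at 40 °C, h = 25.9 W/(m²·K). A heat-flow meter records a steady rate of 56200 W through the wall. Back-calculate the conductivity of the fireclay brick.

k ≈ 1.39 W/(m·K)

Series thermal resistances:
R_insulating firebrick = L/(kA) = 0.065/(0.338×15.8) = 0.01217 K/W
R_outer film = 1/(h_o·A) = 1/(25.9×15.8) = 0.002444 K/W
Sum of known resistances R_other = 0.01462 K/W
Total R = ΔT/Q = 1128/56200 = 0.02007 K/W
R_fireclay brick = R_total − R_other = 0.005456 K/W
k = L/(R·A) = 0.12/(0.005456×15.8)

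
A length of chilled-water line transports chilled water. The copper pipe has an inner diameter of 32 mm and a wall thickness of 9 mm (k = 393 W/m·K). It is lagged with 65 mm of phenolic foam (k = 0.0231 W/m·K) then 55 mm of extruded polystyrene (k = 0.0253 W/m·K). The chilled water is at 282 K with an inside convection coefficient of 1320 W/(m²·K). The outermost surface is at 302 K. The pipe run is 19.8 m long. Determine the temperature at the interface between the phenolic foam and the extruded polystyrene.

T ≈ 297 K

For a radial system each layer contributes R = ln(r_out/r_in)/(2πkL); films add R = 1/(hA).
R_inner film = 1/(h_i·2πr₁L) = 1/(1320×2π×0.016×19.8) = 3.806×10^-4 K/W
R_copper pipe wall = ln(25/16)/(2π×393×19.8) = 9.128×10^-6 K/W
R_phenolic foam = ln(90/25)/(2π×0.0231×19.8) = 0.4457 K/W
R_extruded polystyrene = ln(145/90)/(2π×0.0253×19.8) = 0.1515 K/W
R_total = 0.5976 K/W
Q = ΔT/R_total = 20/0.5976
Q = 33.5 W
T_interface = T_inner + Q·ΣR(inner→interface) = 282 + 33.5×0.4461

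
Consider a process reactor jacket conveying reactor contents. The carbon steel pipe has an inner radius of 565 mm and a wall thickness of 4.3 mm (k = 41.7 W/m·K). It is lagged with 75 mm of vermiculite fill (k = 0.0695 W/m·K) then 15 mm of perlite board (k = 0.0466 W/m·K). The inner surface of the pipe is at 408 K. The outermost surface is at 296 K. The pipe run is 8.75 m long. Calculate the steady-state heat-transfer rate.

Radial resistances (cylindrical: R_cond = ln(r_o/r_i)/(2πkL), R_conv = 1/(h·2πrL)):
R_carbon steel pipe wall = ln(569.3/565)/(2π×41.7×8.75) = 3.307×10^-6 K/W
R_vermiculite fill = ln(644.3/569.3)/(2π×0.0695×8.75) = 0.03239 K/W
R_perlite board = ln(659.3/644.3)/(2π×0.0466×8.75) = 0.008983 K/W
R_total = 0.04138 K/W
Q = ΔT/R_total = 112/0.04138

Q ≈ 2710 W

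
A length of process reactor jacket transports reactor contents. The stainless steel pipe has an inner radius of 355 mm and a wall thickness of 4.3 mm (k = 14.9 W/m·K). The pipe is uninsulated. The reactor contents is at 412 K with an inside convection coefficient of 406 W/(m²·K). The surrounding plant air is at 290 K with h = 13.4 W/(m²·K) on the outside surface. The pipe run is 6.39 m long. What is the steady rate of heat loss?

For a radial system each layer contributes R = ln(r_out/r_in)/(2πkL); films add R = 1/(hA).
R_inner film = 1/(h_i·2πr₁L) = 1/(406×2π×0.355×6.39) = 1.728×10^-4 K/W
R_stainless steel pipe wall = ln(359.3/355)/(2π×14.9×6.39) = 2.013×10^-5 K/W
R_outer film = 1/(h_o·2πr_oL) = 1/(13.4×2π×0.3593×6.39) = 0.005173 K/W
R_total = 0.005366 K/W
Q = ΔT/R_total = 122/0.005366

Q ≈ 22700 W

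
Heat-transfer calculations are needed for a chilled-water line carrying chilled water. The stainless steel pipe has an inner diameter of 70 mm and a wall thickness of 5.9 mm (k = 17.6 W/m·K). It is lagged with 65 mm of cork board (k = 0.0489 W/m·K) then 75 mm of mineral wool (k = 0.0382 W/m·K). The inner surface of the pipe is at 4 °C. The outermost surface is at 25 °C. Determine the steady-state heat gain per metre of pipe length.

Treating each annulus and film as a series resistance:
R_stainless steel pipe wall = ln(40.9/35)/(2π×17.6×1) = 0.001409 K/W
R_cork board = ln(105.9/40.9)/(2π×0.0489×1) = 3.096 K/W
R_mineral wool = ln(180.9/105.9)/(2π×0.0382×1) = 2.231 K/W
R_total = 5.329 K/W
Q = ΔT/R_total = 21/5.329

q′ ≈ 3.94 W/m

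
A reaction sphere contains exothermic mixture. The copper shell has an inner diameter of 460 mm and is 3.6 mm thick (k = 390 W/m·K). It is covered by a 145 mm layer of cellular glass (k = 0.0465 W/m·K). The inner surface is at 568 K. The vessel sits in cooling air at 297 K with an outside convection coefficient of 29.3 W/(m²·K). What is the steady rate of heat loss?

Q ≈ 95.9 W

Each spherical layer contributes R = (1/r_i − 1/r_o)/(4πk):
R_copper shell = (1/0.23 − 1/0.2336)/(4π×390) = 1.367×10^-5 K/W
R_cellular glass = (1/0.2336 − 1/0.3786)/(4π×0.0465) = 2.806 K/W
R_outer film = 1/(h·4πr_o²) = 1/(29.3×4π×0.3786²) = 0.01895 K/W
R_total = 2.825 K/W
Q = ΔT/R_total = 271/2.825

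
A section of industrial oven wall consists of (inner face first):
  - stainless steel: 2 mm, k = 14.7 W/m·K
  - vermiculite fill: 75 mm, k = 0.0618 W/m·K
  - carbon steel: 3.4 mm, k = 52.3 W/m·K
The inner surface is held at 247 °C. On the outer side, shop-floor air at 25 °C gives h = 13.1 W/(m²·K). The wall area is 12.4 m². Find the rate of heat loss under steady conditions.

Series thermal resistances:
R_stainless steel = L/(kA) = 0.002/(14.7×12.4) = 1.097×10^-5 K/W
R_vermiculite fill = L/(kA) = 0.075/(0.0618×12.4) = 0.09787 K/W
R_carbon steel = L/(kA) = 0.0034/(52.3×12.4) = 5.243×10^-6 K/W
R_outer film = 1/(h_o·A) = 1/(13.1×12.4) = 0.006156 K/W
R_total = 0.104 K/W
Q = ΔT / R_total = 222 / 0.104

Q ≈ 2130 W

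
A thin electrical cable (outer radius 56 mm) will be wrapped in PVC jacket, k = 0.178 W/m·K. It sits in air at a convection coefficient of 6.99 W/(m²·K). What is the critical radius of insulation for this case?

For a cylinder r_cr = k/h = 0.178/6.99
r_cr = 25.5 mm; since the bare radius (56 mm) is above r_cr, any added insulation will reduce heat loss.

r_cr ≈ 25.5 mm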